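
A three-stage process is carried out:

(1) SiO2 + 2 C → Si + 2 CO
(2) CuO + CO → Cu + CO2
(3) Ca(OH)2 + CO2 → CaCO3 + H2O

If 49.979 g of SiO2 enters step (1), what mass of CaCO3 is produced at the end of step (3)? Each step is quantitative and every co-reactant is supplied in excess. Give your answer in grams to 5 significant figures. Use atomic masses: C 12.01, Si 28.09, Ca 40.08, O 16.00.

166.50 g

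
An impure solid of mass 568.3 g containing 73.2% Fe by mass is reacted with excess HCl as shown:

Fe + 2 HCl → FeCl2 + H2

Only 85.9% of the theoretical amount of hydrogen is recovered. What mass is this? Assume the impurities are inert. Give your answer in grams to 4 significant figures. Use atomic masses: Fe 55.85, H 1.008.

12.90 g

Pure Fe available = 568.3 g × 0.732 = 416.00 g.
M(Fe) = 55.85 g/mol.
M(H2) = 2(1.008) = 2.016 g/mol.
n(Fe) = 416.00 g / 55.85 g/mol = 7.4484 mol.
From the equation the Fe:H2 mole ratio is 1:1, so n(H2) = 7.4484 × 1/1 = 7.4484 mol.
Mass of H2 = 7.4484 mol × 2.016 g/mol = 15.016 g.
Actual mass collected = 15.016 g × 0.859 = 12.899 g.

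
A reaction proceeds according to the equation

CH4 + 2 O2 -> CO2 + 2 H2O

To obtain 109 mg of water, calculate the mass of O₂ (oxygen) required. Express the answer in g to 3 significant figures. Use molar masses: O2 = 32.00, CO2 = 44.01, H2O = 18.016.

Convert: 109 mg = 0.1090 g.
n(H2O) = 0.1090 g / 18.016 g/mol = 0.006050 mol.
From the equation the H2O:O2 mole ratio is 2:2, so n(O2) = 0.006050 × 2/2 = 0.006050 mol.
Mass of O2 = 0.006050 mol × 32.00 g/mol = 0.1936 g.

0.194 g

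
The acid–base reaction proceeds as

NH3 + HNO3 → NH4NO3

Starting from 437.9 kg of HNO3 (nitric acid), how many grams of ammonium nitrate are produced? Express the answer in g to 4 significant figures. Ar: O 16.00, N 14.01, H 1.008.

556300 g

M(HNO3) = 1.008 + 14.01 + 3(16.00) = 63.018 g/mol.
M(NH4NO3) = 2(14.01) + 4(1.008) + 3(16.00) = 80.052 g/mol.
Convert: 437.9 kg = 437900 g.
n(HNO3) = 437900 g / 63.018 g/mol = 6948.8 mol.
From the equation the HNO3:NH4NO3 mole ratio is 1:1, so n(NH4NO3) = 6948.8 × 1/1 = 6948.8 mol.
Mass of NH4NO3 = 6948.8 mol × 80.052 g/mol = 556270 g.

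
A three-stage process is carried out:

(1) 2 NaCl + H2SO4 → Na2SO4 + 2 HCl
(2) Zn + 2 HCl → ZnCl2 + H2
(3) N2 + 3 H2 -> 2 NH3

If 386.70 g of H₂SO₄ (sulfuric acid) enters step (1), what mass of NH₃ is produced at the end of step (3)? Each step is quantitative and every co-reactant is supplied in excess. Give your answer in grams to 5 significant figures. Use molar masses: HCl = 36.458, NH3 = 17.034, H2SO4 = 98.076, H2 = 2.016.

n(H2SO4) = 386.70 / 98.076 = 3.94286 mol.
Reaction (1): H2SO4→HCl ratio 1:2 ⇒ n(HCl) = 7.88572 mol.
Reaction (2): HCl→H2 ratio 2:1 ⇒ n(H2) = 3.94286 mol.
Reaction (3): H2→NH3 ratio 3:2 ⇒ n(NH3) = 2.62857 mol.
Mass of NH3 = 2.62857 × 17.034 = 44.7751 g.

44.775 g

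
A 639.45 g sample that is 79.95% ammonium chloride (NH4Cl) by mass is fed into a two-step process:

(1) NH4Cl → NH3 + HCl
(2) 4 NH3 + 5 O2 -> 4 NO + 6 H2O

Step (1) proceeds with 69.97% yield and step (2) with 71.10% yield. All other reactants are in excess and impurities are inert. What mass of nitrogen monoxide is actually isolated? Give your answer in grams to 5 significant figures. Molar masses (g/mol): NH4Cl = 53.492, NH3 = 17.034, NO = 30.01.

Pure NH4Cl = 639.45 × 0.7995 = 511.240 g.
n(NH4Cl) = 511.240 / 53.492 = 9.55732 mol.
Step 1 (NH4Cl:NH3 = 1:1): theoretical n(NH3) = 9.55732 mol; at 69.97% yield, n(NH3) = 6.68726 mol.
Step 2 (NH3:NO = 4:4): theoretical n(NO) = 6.68726 mol, so theoretical mass = 6.68726 × 30.01 = 200.685 g.
At 71.10% yield, actual mass of NO = 200.685 × 0.7110 = 142.687 g.

142.69 g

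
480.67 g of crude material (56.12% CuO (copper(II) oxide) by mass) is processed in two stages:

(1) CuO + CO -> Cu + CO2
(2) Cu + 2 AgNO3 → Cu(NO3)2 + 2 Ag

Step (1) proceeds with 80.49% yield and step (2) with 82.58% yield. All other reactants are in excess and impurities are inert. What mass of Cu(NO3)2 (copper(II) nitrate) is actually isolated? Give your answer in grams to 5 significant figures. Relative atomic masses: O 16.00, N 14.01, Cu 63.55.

Pure CuO = 480.67 × 0.5612 = 269.752 g.
M(CuO) = 63.55 + 16.00 = 79.55 g/mol.
M(Cu(NO3)2) = 63.55 + 2(14.01) + 6(16.00) = 187.57 g/mol.
n(CuO) = 269.752 / 79.55 = 3.39097 mol.
Step 1 (CuO:Cu = 1:1): theoretical n(Cu) = 3.39097 mol; at 80.49% yield, n(Cu) = 2.72940 mol.
Step 2 (Cu:Cu(NO3)2 = 1:1): theoretical n(Cu(NO3)2) = 2.72940 mol, so theoretical mass = 2.72940 × 187.57 = 511.953 g.
At 82.58% yield, actual mass of Cu(NO3)2 = 511.953 × 0.8258 = 422.771 g.

422.77 g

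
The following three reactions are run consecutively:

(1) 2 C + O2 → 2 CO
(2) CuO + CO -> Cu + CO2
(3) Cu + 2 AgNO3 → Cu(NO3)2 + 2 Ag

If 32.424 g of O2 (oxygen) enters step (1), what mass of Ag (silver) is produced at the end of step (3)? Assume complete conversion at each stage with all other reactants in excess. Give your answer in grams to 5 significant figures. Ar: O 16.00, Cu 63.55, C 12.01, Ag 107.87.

M(O2) = 2(16.00) = 32.00 g/mol.
M(Ag) = 107.87 g/mol.
n(O2) = 32.424 / 32.00 = 1.01325 mol.
Reaction (1): O2→CO ratio 1:2 ⇒ n(CO) = 2.02650 mol.
Reaction (2): CO→Cu ratio 1:1 ⇒ n(Cu) = 2.02650 mol.
Reaction (3): Cu→Ag ratio 1:2 ⇒ n(Ag) = 4.05300 mol.
Mass of Ag = 4.05300 × 107.87 = 437.197 g.

437.20 g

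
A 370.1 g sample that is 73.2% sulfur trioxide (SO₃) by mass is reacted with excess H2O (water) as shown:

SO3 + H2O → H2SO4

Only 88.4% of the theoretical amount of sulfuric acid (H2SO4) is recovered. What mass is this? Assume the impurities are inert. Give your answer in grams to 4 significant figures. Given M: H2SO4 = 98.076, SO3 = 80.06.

293.4 g

Pure SO3 available = 370.1 g × 0.732 = 270.91 g.
n(SO3) = 270.91 g / 80.06 g/mol = 3.3839 mol.
From the equation the SO3:H2SO4 mole ratio is 1:1, so n(H2SO4) = 3.3839 × 1/1 = 3.3839 mol.
Mass of H2SO4 = 3.3839 mol × 98.076 g/mol = 331.88 g.
Actual mass collected = 331.88 g × 0.884 = 293.38 g.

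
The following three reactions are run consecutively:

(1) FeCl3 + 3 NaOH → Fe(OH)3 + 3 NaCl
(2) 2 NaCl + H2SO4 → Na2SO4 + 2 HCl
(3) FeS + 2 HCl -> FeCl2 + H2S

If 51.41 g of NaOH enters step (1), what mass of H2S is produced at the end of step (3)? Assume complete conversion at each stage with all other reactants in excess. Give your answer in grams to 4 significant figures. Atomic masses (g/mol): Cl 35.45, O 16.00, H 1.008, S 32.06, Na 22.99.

M(NaOH) = 22.99 + 16.00 + 1.008 = 39.998 g/mol.
M(H2S) = 2(1.008) + 32.06 = 34.076 g/mol.
n(NaOH) = 51.41 / 39.998 = 1.2853 mol.
Reaction (1): NaOH→NaCl ratio 3:3 ⇒ n(NaCl) = 1.2853 mol.
Reaction (2): NaCl→HCl ratio 2:2 ⇒ n(HCl) = 1.2853 mol.
Reaction (3): HCl→H2S ratio 2:1 ⇒ n(H2S) = 0.64266 mol.
Mass of H2S = 0.64266 × 34.076 = 21.899 g.

21.90 g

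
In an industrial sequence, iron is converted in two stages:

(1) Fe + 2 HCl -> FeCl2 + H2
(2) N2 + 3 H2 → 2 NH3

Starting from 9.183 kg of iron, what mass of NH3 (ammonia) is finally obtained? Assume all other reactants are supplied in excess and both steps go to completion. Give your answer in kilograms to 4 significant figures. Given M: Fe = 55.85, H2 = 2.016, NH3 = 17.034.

9.183 kg = 9183.0 g.
n(Fe) = 9183.0 / 55.85 = 164.42 mol.
Step 1 gives a 1:1 ratio of Fe to H2, so n(H2) = 164.42 mol.
In step 2 the H2:NH3 ratio is 3:2, so n(NH3) = 109.62 mol.
Mass of NH3 = 109.62 × 17.034 = 1867.2 g = 1.867 kg.

1.867 kg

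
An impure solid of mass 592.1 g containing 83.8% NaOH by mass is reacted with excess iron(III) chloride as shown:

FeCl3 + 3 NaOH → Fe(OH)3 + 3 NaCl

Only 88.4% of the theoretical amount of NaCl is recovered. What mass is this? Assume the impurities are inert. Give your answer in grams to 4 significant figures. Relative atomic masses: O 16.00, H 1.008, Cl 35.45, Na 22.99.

640.9 g

Pure NaOH available = 592.1 g × 0.838 = 496.18 g.
M(NaOH) = 22.99 + 16.00 + 1.008 = 39.998 g/mol.
M(NaCl) = 22.99 + 35.45 = 58.44 g/mol.
n(NaOH) = 496.18 g / 39.998 g/mol = 12.405 mol.
From the equation the NaOH:NaCl mole ratio is 3:3, so n(NaCl) = 12.405 × 3/3 = 12.405 mol.
Mass of NaCl = 12.405 mol × 58.44 g/mol = 724.95 g.
Actual mass collected = 724.95 g × 0.884 = 640.86 g.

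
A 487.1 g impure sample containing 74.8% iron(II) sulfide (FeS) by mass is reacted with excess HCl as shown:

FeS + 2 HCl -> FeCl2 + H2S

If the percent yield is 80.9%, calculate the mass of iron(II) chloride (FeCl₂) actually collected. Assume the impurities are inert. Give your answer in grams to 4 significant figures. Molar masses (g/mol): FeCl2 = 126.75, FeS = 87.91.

425.0 g

Pure FeS available = 487.1 g × 0.748 = 364.35 g.
n(FeS) = 364.35 g / 87.91 g/mol = 4.1446 mol.
From the equation the FeS:FeCl2 mole ratio is 1:1, so n(FeCl2) = 4.1446 × 1/1 = 4.1446 mol.
Mass of FeCl2 = 4.1446 mol × 126.75 g/mol = 525.33 g.
Actual mass collected = 525.33 g × 0.809 = 424.99 g.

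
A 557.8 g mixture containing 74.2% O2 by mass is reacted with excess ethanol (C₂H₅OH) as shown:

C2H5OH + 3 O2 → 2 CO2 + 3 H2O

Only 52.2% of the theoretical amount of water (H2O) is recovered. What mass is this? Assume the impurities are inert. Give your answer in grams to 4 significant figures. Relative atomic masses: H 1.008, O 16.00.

121.6 g

Pure O2 available = 557.8 g × 0.742 = 413.89 g.
M(O2) = 2(16.00) = 32.00 g/mol.
M(H2O) = 2(1.008) + 16.00 = 18.016 g/mol.
n(O2) = 413.89 g / 32.00 g/mol = 12.934 mol.
From the equation the O2:H2O mole ratio is 3:3, so n(H2O) = 12.934 × 3/3 = 12.934 mol.
Mass of H2O = 12.934 mol × 18.016 g/mol = 233.02 g.
Actual mass collected = 233.02 g × 0.522 = 121.64 g.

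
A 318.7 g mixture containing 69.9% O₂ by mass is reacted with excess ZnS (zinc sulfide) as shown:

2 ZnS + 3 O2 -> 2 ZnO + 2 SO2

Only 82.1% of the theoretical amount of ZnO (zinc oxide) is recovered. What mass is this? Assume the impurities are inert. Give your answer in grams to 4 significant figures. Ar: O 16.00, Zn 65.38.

310.1 g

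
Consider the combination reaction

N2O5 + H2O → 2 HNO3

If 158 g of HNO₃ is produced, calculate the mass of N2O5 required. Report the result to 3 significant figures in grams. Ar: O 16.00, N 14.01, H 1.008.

135 g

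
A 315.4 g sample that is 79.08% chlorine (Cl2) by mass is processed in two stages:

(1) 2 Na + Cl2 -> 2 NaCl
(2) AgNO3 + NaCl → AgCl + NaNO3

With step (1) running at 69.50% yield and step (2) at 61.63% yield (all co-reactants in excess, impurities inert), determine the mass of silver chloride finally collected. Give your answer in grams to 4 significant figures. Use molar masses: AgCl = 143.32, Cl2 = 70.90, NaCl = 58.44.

Pure Cl2 = 315.4 × 0.7908 = 249.42 g.
n(Cl2) = 249.42 / 70.90 = 3.5179 mol.
Step 1 (Cl2:NaCl = 1:2): theoretical n(NaCl) = 7.0358 mol; at 69.50% yield, n(NaCl) = 4.8899 mol.
Step 2 (NaCl:AgCl = 1:1): theoretical n(AgCl) = 4.8899 mol, so theoretical mass = 4.8899 × 143.32 = 700.82 g.
At 61.63% yield, actual mass of AgCl = 700.82 × 0.6163 = 431.91 g.

431.9 g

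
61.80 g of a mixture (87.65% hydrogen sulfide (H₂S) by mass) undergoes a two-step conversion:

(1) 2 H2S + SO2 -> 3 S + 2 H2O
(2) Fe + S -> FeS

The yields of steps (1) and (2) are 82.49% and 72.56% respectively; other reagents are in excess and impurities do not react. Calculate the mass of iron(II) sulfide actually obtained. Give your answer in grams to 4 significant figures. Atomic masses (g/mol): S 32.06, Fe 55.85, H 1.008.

Pure H2S = 61.80 × 0.8765 = 54.168 g.
M(H2S) = 2(1.008) + 32.06 = 34.076 g/mol.
M(FeS) = 55.85 + 32.06 = 87.91 g/mol.
n(H2S) = 54.168 / 34.076 = 1.5896 mol.
Step 1 (H2S:S = 2:3): theoretical n(S) = 2.3844 mol; at 82.49% yield, n(S) = 1.9669 mol.
Step 2 (S:FeS = 1:1): theoretical n(FeS) = 1.9669 mol, so theoretical mass = 1.9669 × 87.91 = 172.91 g.
At 72.56% yield, actual mass of FeS = 172.91 × 0.7256 = 125.46 g.

125.5 g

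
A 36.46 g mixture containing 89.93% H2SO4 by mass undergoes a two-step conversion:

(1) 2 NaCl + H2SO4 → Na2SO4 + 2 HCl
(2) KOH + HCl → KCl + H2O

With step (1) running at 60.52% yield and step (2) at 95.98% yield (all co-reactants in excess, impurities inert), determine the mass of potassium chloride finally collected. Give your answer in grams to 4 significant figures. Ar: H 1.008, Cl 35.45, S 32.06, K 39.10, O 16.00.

28.95 g

Pure H2SO4 = 36.46 × 0.8993 = 32.788 g.
M(H2SO4) = 2(1.008) + 32.06 + 4(16.00) = 98.076 g/mol.
M(KCl) = 39.10 + 35.45 = 74.55 g/mol.
n(H2SO4) = 32.788 / 98.076 = 0.33432 mol.
Step 1 (H2SO4:HCl = 1:2): theoretical n(HCl) = 0.66863 mol; at 60.52% yield, n(HCl) = 0.40466 mol.
Step 2 (HCl:KCl = 1:1): theoretical n(KCl) = 0.40466 mol, so theoretical mass = 0.40466 × 74.55 = 30.167 g.
At 95.98% yield, actual mass of KCl = 30.167 × 0.9598 = 28.954 g.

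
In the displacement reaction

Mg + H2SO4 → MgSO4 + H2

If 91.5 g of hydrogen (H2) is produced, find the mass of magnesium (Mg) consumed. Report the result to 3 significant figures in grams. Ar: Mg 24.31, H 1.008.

M(H2) = 2(1.008) = 2.016 g/mol.
M(Mg) = 24.31 g/mol.
n(H2) = 91.50 g / 2.016 g/mol = 45.39 mol.
From the equation the H2:Mg mole ratio is 1:1, so n(Mg) = 45.39 × 1/1 = 45.39 mol.
Mass of Mg = 45.39 mol × 24.31 g/mol = 1103 g.

1100 g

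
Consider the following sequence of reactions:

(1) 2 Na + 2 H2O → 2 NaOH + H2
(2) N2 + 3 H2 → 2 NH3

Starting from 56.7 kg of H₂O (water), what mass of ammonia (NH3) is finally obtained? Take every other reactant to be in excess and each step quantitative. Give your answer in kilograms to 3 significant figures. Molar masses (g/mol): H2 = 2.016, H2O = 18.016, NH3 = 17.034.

56.7 kg = 56700 g.
n(H2O) = 56700 / 18.016 = 3147 mol.
Step 1 gives a 2:1 ratio of H2O to H2, so n(H2) = 1574 mol.
In step 2 the H2:NH3 ratio is 3:2, so n(NH3) = 1049 mol.
Mass of NH3 = 1049 × 17.034 = 17870 g = 17.9 kg.

17.9 kg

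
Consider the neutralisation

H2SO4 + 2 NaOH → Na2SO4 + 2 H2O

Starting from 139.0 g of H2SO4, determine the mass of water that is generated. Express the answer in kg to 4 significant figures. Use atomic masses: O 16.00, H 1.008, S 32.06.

0.05107 kg

M(H2SO4) = 2(1.008) + 32.06 + 4(16.00) = 98.076 g/mol.
M(H2O) = 2(1.008) + 16.00 = 18.016 g/mol.
n(H2SO4) = 139.00 g / 98.076 g/mol = 1.4173 mol.
From the equation the H2SO4:H2O mole ratio is 1:2, so n(H2O) = 1.4173 × 2/1 = 2.8345 mol.
Mass of H2O = 2.8345 mol × 18.016 g/mol = 51.067 g.
Converting to kg: 51.067 g = 0.05107 kg.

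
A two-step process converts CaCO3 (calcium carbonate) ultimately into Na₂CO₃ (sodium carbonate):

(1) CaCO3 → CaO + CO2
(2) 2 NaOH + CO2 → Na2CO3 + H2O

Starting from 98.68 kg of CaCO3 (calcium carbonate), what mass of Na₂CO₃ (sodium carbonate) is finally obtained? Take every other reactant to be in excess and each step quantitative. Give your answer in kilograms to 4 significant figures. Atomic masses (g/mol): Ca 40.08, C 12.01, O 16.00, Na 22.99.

104.5 kg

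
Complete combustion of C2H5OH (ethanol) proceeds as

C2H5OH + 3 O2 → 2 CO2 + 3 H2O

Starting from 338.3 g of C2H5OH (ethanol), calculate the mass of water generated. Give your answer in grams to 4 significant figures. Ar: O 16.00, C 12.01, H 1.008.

M(C2H5OH) = 2(12.01) + 6(1.008) + 16.00 = 46.068 g/mol.
M(H2O) = 2(1.008) + 16.00 = 18.016 g/mol.
n(C2H5OH) = 338.30 g / 46.068 g/mol = 7.3435 mol.
From the equation the C2H5OH:H2O mole ratio is 1:3, so n(H2O) = 7.3435 × 3/1 = 22.030 mol.
Mass of H2O = 22.030 mol × 18.016 g/mol = 396.90 g.

396.9 g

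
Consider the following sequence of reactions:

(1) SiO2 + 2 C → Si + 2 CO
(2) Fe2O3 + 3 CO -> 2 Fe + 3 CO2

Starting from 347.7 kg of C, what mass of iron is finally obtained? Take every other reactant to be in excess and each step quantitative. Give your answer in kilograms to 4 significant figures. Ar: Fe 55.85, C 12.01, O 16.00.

M(C) = 12.01 g/mol.
M(Fe) = 55.85 g/mol.
347.7 kg = 347700 g.
n(C) = 347700 / 12.01 = 28951 mol.
Step 1 gives a 2:2 ratio of C to CO, so n(CO) = 28951 mol.
In step 2 the CO:Fe ratio is 3:2, so n(Fe) = 19301 mol.
Mass of Fe = 19301 × 55.85 = 1.0779 × 10^6 g = 1078 kg.

1078 kg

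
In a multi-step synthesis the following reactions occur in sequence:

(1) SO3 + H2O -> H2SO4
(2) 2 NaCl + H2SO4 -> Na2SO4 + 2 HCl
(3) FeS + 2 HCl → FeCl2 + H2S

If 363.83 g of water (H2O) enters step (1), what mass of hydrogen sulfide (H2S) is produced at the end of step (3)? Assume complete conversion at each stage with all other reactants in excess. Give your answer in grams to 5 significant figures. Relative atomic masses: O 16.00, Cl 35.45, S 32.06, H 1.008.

M(H2O) = 2(1.008) + 16.00 = 18.016 g/mol.
M(H2S) = 2(1.008) + 32.06 = 34.076 g/mol.
n(H2O) = 363.83 / 18.016 = 20.1948 mol.
Reaction (1): H2O→H2SO4 ratio 1:1 ⇒ n(H2SO4) = 20.1948 mol.
Reaction (2): H2SO4→HCl ratio 1:2 ⇒ n(HCl) = 40.3897 mol.
Reaction (3): HCl→H2S ratio 2:1 ⇒ n(H2S) = 20.1948 mol.
Mass of H2S = 20.1948 × 34.076 = 688.159 g.

688.16 g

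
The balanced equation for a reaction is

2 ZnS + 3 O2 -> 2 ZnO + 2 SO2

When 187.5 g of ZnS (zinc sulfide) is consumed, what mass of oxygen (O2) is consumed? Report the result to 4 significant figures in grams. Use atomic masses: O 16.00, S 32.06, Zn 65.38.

M(ZnS) = 65.38 + 32.06 = 97.44 g/mol.
M(O2) = 2(16.00) = 32.00 g/mol.
n(ZnS) = 187.50 g / 97.44 g/mol = 1.9243 mol.
From the equation the ZnS:O2 mole ratio is 2:3, so n(O2) = 1.9243 × 3/2 = 2.8864 mol.
Mass of O2 = 2.8864 mol × 32.00 g/mol = 92.365 g.

92.36 g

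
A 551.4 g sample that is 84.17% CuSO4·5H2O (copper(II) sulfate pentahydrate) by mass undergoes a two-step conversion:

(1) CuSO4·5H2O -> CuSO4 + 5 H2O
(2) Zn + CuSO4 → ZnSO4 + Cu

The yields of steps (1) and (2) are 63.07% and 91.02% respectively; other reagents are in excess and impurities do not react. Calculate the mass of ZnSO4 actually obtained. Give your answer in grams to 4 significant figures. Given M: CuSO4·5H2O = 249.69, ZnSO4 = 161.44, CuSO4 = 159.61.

172.3 g

Pure CuSO4·5H2O = 551.4 × 0.8417 = 464.11 g.
n(CuSO4·5H2O) = 464.11 / 249.69 = 1.8588 mol.
Step 1 (CuSO4·5H2O:CuSO4 = 1:1): theoretical n(CuSO4) = 1.8588 mol; at 63.07% yield, n(CuSO4) = 1.1723 mol.
Step 2 (CuSO4:ZnSO4 = 1:1): theoretical n(ZnSO4) = 1.1723 mol, so theoretical mass = 1.1723 × 161.44 = 189.26 g.
At 91.02% yield, actual mass of ZnSO4 = 189.26 × 0.9102 = 172.26 g.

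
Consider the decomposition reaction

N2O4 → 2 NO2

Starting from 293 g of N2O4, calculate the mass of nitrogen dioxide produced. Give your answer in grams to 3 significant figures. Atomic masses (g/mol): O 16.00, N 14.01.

293 g

M(N2O4) = 2(14.01) + 4(16.00) = 92.02 g/mol.
M(NO2) = 14.01 + 2(16.00) = 46.01 g/mol.
n(N2O4) = 293.0 g / 92.02 g/mol = 3.184 mol.
From the equation the N2O4:NO2 mole ratio is 1:2, so n(NO2) = 3.184 × 2/1 = 6.368 mol.
Mass of NO2 = 6.368 mol × 46.01 g/mol = 293.0 g.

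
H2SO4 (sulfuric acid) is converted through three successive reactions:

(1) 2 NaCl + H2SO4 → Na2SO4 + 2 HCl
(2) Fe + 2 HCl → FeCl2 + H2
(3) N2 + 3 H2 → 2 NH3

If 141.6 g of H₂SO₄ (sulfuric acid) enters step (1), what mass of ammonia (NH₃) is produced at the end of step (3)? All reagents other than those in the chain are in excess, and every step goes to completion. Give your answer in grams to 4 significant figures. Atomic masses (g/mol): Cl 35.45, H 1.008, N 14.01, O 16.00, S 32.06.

16.40 g

M(H2SO4) = 2(1.008) + 32.06 + 4(16.00) = 98.076 g/mol.
M(NH3) = 14.01 + 3(1.008) = 17.034 g/mol.
n(H2SO4) = 141.6 / 98.076 = 1.4438 mol.
Reaction (1): H2SO4→HCl ratio 1:2 ⇒ n(HCl) = 2.8876 mol.
Reaction (2): HCl→H2 ratio 2:1 ⇒ n(H2) = 1.4438 mol.
Reaction (3): H2→NH3 ratio 3:2 ⇒ n(NH3) = 0.96252 mol.
Mass of NH3 = 0.96252 × 17.034 = 16.396 g.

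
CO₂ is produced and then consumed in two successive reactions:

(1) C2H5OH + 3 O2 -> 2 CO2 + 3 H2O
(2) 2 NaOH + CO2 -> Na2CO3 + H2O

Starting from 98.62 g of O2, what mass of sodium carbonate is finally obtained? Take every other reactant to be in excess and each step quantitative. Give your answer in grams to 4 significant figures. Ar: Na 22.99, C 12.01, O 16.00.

217.8 g

M(O2) = 2(16.00) = 32.00 g/mol.
M(Na2CO3) = 2(22.99) + 12.01 + 3(16.00) = 105.99 g/mol.
n(O2) = 98.620 / 32.00 = 3.0819 mol.
Step 1 gives a 3:2 ratio of O2 to CO2, so n(CO2) = 2.0546 mol.
In step 2 the CO2:Na2CO3 ratio is 1:1, so n(Na2CO3) = 2.0546 mol.
Mass of Na2CO3 = 2.0546 × 105.99 = 217.77 g.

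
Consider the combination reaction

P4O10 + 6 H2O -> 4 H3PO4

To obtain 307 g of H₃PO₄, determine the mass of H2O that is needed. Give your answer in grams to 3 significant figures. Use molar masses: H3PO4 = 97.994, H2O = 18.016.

n(H3PO4) = 307.0 g / 97.994 g/mol = 3.133 mol.
From the equation the H3PO4:H2O mole ratio is 4:6, so n(H2O) = 3.133 × 6/4 = 4.699 mol.
Mass of H2O = 4.699 mol × 18.016 g/mol = 84.66 g.

84.7 g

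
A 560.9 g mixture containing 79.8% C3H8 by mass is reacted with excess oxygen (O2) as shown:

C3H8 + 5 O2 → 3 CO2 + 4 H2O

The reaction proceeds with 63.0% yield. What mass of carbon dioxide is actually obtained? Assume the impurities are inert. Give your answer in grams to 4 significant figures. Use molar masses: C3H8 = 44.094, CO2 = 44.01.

844.3 g

Pure C3H8 available = 560.9 g × 0.798 = 447.60 g.
n(C3H8) = 447.60 g / 44.094 g/mol = 10.151 mol.
From the equation the C3H8:CO2 mole ratio is 1:3, so n(CO2) = 10.151 × 3/1 = 30.453 mol.
Mass of CO2 = 30.453 mol × 44.01 g/mol = 1340.2 g.
Actual mass collected = 1340.2 g × 0.630 = 844.35 g.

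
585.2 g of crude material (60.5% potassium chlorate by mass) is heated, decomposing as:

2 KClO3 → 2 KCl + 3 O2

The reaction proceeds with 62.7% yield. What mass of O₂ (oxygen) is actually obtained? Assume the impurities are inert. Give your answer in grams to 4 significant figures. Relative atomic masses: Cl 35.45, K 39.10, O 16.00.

86.95 g

Pure KClO3 available = 585.2 g × 0.605 = 354.05 g.
M(KClO3) = 39.10 + 35.45 + 3(16.00) = 122.55 g/mol.
M(O2) = 2(16.00) = 32.00 g/mol.
n(KClO3) = 354.05 g / 122.55 g/mol = 2.8890 mol.
From the equation the KClO3:O2 mole ratio is 2:3, so n(O2) = 2.8890 × 3/2 = 4.3335 mol.
Mass of O2 = 4.3335 mol × 32.00 g/mol = 138.67 g.
Actual mass collected = 138.67 g × 0.627 = 86.947 g.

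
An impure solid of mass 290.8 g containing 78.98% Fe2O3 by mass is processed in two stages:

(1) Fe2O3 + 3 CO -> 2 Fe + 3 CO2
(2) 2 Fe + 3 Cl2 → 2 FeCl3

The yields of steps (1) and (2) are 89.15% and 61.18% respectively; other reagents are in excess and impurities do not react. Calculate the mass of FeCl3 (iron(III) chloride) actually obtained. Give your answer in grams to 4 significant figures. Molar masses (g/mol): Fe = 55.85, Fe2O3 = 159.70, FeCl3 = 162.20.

Pure Fe2O3 = 290.8 × 0.7898 = 229.67 g.
n(Fe2O3) = 229.67 / 159.70 = 1.4382 mol.
Step 1 (Fe2O3:Fe = 1:2): theoretical n(Fe) = 2.8763 mol; at 89.15% yield, n(Fe) = 2.5642 mol.
Step 2 (Fe:FeCl3 = 2:2): theoretical n(FeCl3) = 2.5642 mol, so theoretical mass = 2.5642 × 162.20 = 415.92 g.
At 61.18% yield, actual mass of FeCl3 = 415.92 × 0.6118 = 254.46 g.

254.5 g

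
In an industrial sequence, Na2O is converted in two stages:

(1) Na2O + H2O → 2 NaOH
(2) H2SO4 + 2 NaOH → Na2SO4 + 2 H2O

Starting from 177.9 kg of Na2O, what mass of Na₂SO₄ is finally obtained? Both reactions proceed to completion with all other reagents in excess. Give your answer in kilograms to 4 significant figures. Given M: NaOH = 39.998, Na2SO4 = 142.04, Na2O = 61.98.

407.7 kg

177.9 kg = 177900 g.
n(Na2O) = 177900 / 61.98 = 2870.3 mol.
Step 1 gives a 1:2 ratio of Na2O to NaOH, so n(NaOH) = 5740.6 mol.
In step 2 the NaOH:Na2SO4 ratio is 2:1, so n(Na2SO4) = 2870.3 mol.
Mass of Na2SO4 = 2870.3 × 142.04 = 407690 g = 407.7 kg.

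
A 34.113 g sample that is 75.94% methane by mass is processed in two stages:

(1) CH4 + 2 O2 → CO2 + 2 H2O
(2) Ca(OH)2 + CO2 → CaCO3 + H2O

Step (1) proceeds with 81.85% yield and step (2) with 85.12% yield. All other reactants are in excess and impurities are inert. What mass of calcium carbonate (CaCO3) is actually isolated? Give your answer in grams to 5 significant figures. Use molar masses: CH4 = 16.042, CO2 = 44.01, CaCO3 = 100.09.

112.61 g

Pure CH4 = 34.113 × 0.7594 = 25.9054 g.
n(CH4) = 25.9054 / 16.042 = 1.61485 mol.
Step 1 (CH4:CO2 = 1:1): theoretical n(CO2) = 1.61485 mol; at 81.85% yield, n(CO2) = 1.32175 mol.
Step 2 (CO2:CaCO3 = 1:1): theoretical n(CaCO3) = 1.32175 mol, so theoretical mass = 1.32175 × 100.09 = 132.294 g.
At 85.12% yield, actual mass of CaCO3 = 132.294 × 0.8512 = 112.609 g.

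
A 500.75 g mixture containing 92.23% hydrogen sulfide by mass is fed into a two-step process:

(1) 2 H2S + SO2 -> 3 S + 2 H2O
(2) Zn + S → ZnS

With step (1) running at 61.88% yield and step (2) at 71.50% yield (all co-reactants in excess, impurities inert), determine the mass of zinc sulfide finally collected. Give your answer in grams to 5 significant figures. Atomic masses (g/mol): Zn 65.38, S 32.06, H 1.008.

876.45 g

Pure H2S = 500.75 × 0.9223 = 461.842 g.
M(H2S) = 2(1.008) + 32.06 = 34.076 g/mol.
M(ZnS) = 65.38 + 32.06 = 97.44 g/mol.
n(H2S) = 461.842 / 34.076 = 13.5533 mol.
Step 1 (H2S:S = 2:3): theoretical n(S) = 20.3299 mol; at 61.88% yield, n(S) = 12.5802 mol.
Step 2 (S:ZnS = 1:1): theoretical n(ZnS) = 12.5802 mol, so theoretical mass = 12.5802 × 97.44 = 1225.81 g.
At 71.50% yield, actual mass of ZnS = 1225.81 × 0.7150 = 876.455 g.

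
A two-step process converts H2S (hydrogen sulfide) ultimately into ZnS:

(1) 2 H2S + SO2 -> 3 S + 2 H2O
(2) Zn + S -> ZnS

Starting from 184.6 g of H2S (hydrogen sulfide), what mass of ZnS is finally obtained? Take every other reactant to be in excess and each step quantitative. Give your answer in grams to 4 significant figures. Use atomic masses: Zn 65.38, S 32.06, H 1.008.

M(H2S) = 2(1.008) + 32.06 = 34.076 g/mol.
M(ZnS) = 65.38 + 32.06 = 97.44 g/mol.
n(H2S) = 184.60 / 34.076 = 5.4173 mol.
Step 1 gives a 2:3 ratio of H2S to S, so n(S) = 8.1260 mol.
In step 2 the S:ZnS ratio is 1:1, so n(ZnS) = 8.1260 mol.
Mass of ZnS = 8.1260 × 97.44 = 791.79 g.

791.8 g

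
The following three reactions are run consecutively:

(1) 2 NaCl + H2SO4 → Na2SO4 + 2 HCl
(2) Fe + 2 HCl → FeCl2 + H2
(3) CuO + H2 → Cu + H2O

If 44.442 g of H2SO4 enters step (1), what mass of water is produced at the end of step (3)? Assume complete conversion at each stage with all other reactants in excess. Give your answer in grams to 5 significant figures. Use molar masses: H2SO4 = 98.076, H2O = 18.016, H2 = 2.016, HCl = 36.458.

8.1637 g

n(H2SO4) = 44.442 / 98.076 = 0.453138 mol.
Reaction (1): H2SO4→HCl ratio 1:2 ⇒ n(HCl) = 0.906277 mol.
Reaction (2): HCl→H2 ratio 2:1 ⇒ n(H2) = 0.453138 mol.
Reaction (3): H2→H2O ratio 1:1 ⇒ n(H2O) = 0.453138 mol.
Mass of H2O = 0.453138 × 18.016 = 8.16374 g.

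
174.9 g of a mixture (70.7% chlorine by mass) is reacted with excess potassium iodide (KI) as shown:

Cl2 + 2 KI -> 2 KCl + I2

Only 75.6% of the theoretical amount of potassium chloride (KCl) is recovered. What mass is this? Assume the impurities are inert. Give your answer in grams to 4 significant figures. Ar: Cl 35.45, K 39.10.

196.6 g

Pure Cl2 available = 174.9 g × 0.707 = 123.65 g.
M(Cl2) = 2(35.45) = 70.90 g/mol.
M(KCl) = 39.10 + 35.45 = 74.55 g/mol.
n(Cl2) = 123.65 g / 70.90 g/mol = 1.7441 mol.
From the equation the Cl2:KCl mole ratio is 1:2, so n(KCl) = 1.7441 × 2/1 = 3.4881 mol.
Mass of KCl = 3.4881 mol × 74.55 g/mol = 260.04 g.
Actual mass collected = 260.04 g × 0.756 = 196.59 g.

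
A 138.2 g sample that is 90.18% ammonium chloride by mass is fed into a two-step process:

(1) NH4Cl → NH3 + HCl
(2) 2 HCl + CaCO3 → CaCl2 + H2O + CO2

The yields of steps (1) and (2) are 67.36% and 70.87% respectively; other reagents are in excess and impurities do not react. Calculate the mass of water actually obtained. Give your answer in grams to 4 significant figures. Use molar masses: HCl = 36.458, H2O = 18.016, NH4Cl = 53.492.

10.02 g

Pure NH4Cl = 138.2 × 0.9018 = 124.63 g.
n(NH4Cl) = 124.63 / 53.492 = 2.3299 mol.
Step 1 (NH4Cl:HCl = 1:1): theoretical n(HCl) = 2.3299 mol; at 67.36% yield, n(HCl) = 1.5694 mol.
Step 2 (HCl:H2O = 2:1): theoretical n(H2O) = 0.78470 mol, so theoretical mass = 0.78470 × 18.016 = 14.137 g.
At 70.87% yield, actual mass of H2O = 14.137 × 0.7087 = 10.019 g.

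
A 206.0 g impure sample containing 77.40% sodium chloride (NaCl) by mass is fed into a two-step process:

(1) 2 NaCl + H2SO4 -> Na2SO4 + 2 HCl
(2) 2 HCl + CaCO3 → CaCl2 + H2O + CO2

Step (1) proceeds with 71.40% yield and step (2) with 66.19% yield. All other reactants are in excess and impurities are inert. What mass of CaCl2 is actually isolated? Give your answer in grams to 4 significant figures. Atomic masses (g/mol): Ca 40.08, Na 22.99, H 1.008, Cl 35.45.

Pure NaCl = 206.0 × 0.7740 = 159.44 g.
M(NaCl) = 22.99 + 35.45 = 58.44 g/mol.
M(CaCl2) = 40.08 + 2(35.45) = 110.98 g/mol.
n(NaCl) = 159.44 / 58.44 = 2.7283 mol.
Step 1 (NaCl:HCl = 2:2): theoretical n(HCl) = 2.7283 mol; at 71.40% yield, n(HCl) = 1.9480 mol.
Step 2 (HCl:CaCl2 = 2:1): theoretical n(CaCl2) = 0.97402 mol, so theoretical mass = 0.97402 × 110.98 = 108.10 g.
At 66.19% yield, actual mass of CaCl2 = 108.10 × 0.6619 = 71.549 g.

71.55 g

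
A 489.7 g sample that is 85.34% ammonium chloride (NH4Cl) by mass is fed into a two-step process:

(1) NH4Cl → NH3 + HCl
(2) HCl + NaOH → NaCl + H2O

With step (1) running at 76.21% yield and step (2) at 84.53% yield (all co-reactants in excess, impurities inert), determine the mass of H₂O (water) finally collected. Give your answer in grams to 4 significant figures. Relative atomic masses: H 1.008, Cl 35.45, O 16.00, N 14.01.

Pure NH4Cl = 489.7 × 0.8534 = 417.91 g.
M(NH4Cl) = 14.01 + 4(1.008) + 35.45 = 53.492 g/mol.
M(H2O) = 2(1.008) + 16.00 = 18.016 g/mol.
n(NH4Cl) = 417.91 / 53.492 = 7.8126 mol.
Step 1 (NH4Cl:HCl = 1:1): theoretical n(HCl) = 7.8126 mol; at 76.21% yield, n(HCl) = 5.9540 mol.
Step 2 (HCl:H2O = 1:1): theoretical n(H2O) = 5.9540 mol, so theoretical mass = 5.9540 × 18.016 = 107.27 g.
At 84.53% yield, actual mass of H2O = 107.27 × 0.8453 = 90.672 g.

90.67 g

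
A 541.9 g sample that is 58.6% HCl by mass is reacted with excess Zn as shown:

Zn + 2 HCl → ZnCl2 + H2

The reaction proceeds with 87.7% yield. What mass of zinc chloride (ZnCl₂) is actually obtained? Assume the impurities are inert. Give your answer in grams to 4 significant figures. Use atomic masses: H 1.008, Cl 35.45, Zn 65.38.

520.5 g

Pure HCl available = 541.9 g × 0.586 = 317.55 g.
M(HCl) = 1.008 + 35.45 = 36.458 g/mol.
M(ZnCl2) = 65.38 + 2(35.45) = 136.28 g/mol.
n(HCl) = 317.55 g / 36.458 g/mol = 8.7101 mol.
From the equation the HCl:ZnCl2 mole ratio is 2:1, so n(ZnCl2) = 8.7101 × 1/2 = 4.3551 mol.
Mass of ZnCl2 = 4.3551 mol × 136.28 g/mol = 593.51 g.
Actual mass collected = 593.51 g × 0.877 = 520.51 g.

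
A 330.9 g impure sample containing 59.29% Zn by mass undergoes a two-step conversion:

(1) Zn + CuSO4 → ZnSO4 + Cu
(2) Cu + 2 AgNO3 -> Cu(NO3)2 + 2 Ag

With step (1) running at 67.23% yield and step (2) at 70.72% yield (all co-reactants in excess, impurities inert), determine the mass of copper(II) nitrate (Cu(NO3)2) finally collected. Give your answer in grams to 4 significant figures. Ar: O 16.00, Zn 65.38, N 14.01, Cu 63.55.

267.6 g

Pure Zn = 330.9 × 0.5929 = 196.19 g.
M(Zn) = 65.38 g/mol.
M(Cu(NO3)2) = 63.55 + 2(14.01) + 6(16.00) = 187.57 g/mol.
n(Zn) = 196.19 / 65.38 = 3.0008 mol.
Step 1 (Zn:Cu = 1:1): theoretical n(Cu) = 3.0008 mol; at 67.23% yield, n(Cu) = 2.0174 mol.
Step 2 (Cu:Cu(NO3)2 = 1:1): theoretical n(Cu(NO3)2) = 2.0174 mol, so theoretical mass = 2.0174 × 187.57 = 378.41 g.
At 70.72% yield, actual mass of Cu(NO3)2 = 378.41 × 0.7072 = 267.61 g.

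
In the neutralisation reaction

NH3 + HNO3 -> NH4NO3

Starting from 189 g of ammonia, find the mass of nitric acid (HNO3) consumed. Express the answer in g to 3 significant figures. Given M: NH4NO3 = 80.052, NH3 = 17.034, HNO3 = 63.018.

n(NH3) = 189.0 g / 17.034 g/mol = 11.10 mol.
From the equation the NH3:HNO3 mole ratio is 1:1, so n(HNO3) = 11.10 × 1/1 = 11.10 mol.
Mass of HNO3 = 11.10 mol × 63.018 g/mol = 699.2 g.

699 g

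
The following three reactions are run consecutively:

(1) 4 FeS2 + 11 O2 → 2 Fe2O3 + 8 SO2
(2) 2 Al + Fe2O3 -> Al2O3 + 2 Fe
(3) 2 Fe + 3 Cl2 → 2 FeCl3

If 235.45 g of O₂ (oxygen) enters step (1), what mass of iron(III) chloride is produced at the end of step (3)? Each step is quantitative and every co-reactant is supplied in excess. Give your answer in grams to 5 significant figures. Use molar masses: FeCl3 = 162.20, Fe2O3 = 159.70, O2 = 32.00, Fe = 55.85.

433.98 g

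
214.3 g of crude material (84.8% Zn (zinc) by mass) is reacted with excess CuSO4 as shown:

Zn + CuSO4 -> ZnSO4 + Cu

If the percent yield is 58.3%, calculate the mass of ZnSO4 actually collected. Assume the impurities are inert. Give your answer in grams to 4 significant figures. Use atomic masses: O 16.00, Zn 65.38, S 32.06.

261.6 g

Pure Zn available = 214.3 g × 0.848 = 181.73 g.
M(Zn) = 65.38 g/mol.
M(ZnSO4) = 65.38 + 32.06 + 4(16.00) = 161.44 g/mol.
n(Zn) = 181.73 g / 65.38 g/mol = 2.7795 mol.
From the equation the Zn:ZnSO4 mole ratio is 1:1, so n(ZnSO4) = 2.7795 × 1/1 = 2.7795 mol.
Mass of ZnSO4 = 2.7795 mol × 161.44 g/mol = 448.73 g.
Actual mass collected = 448.73 g × 0.583 = 261.61 g.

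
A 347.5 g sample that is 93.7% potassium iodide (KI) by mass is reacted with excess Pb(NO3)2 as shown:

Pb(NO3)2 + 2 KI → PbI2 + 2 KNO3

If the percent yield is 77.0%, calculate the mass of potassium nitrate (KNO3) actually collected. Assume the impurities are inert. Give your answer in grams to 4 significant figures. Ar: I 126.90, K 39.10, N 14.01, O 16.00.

152.7 g

Pure KI available = 347.5 g × 0.937 = 325.61 g.
M(KI) = 39.10 + 126.90 = 166.00 g/mol.
M(KNO3) = 39.10 + 14.01 + 3(16.00) = 101.11 g/mol.
n(KI) = 325.61 g / 166.00 g/mol = 1.9615 mol.
From the equation the KI:KNO3 mole ratio is 2:2, so n(KNO3) = 1.9615 × 2/2 = 1.9615 mol.
Mass of KNO3 = 1.9615 mol × 101.11 g/mol = 198.33 g.
Actual mass collected = 198.33 g × 0.770 = 152.71 g.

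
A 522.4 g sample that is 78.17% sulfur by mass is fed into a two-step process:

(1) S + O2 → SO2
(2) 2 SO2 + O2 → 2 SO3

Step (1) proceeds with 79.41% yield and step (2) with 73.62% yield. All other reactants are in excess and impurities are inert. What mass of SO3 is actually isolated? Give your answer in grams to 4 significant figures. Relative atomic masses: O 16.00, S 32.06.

596.2 g

Pure S = 522.4 × 0.7817 = 408.36 g.
M(S) = 32.06 g/mol.
M(SO3) = 32.06 + 3(16.00) = 80.06 g/mol.
n(S) = 408.36 / 32.06 = 12.737 mol.
Step 1 (S:SO2 = 1:1): theoretical n(SO2) = 12.737 mol; at 79.41% yield, n(SO2) = 10.115 mol.
Step 2 (SO2:SO3 = 2:2): theoretical n(SO3) = 10.115 mol, so theoretical mass = 10.115 × 80.06 = 809.79 g.
At 73.62% yield, actual mass of SO3 = 809.79 × 0.7362 = 596.16 g.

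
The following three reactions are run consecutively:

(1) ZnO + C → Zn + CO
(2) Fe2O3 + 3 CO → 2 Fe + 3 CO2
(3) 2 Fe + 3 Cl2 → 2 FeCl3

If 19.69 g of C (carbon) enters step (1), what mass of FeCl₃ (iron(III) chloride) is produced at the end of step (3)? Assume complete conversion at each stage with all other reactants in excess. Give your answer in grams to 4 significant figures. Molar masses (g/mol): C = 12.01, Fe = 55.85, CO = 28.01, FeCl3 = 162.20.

177.3 g

n(C) = 19.69 / 12.01 = 1.6395 mol.
Reaction (1): C→CO ratio 1:1 ⇒ n(CO) = 1.6395 mol.
Reaction (2): CO→Fe ratio 3:2 ⇒ n(Fe) = 1.0930 mol.
Reaction (3): Fe→FeCl3 ratio 2:2 ⇒ n(FeCl3) = 1.0930 mol.
Mass of FeCl3 = 1.0930 × 162.20 = 177.28 g.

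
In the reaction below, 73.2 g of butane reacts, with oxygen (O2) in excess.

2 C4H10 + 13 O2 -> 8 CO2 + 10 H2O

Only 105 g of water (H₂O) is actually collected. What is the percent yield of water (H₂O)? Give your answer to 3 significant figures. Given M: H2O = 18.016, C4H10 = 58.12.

92.5 %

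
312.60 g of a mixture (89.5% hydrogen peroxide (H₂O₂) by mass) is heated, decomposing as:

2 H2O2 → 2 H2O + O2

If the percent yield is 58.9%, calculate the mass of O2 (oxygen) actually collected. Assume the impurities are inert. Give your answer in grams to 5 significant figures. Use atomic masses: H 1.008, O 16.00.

77.511 g

Pure H2O2 available = 312.60 g × 0.895 = 279.777 g.
M(H2O2) = 2(1.008) + 2(16.00) = 34.016 g/mol.
M(O2) = 2(16.00) = 32.00 g/mol.
n(H2O2) = 279.777 g / 34.016 g/mol = 8.22486 mol.
From the equation the H2O2:O2 mole ratio is 2:1, so n(O2) = 8.22486 × 1/2 = 4.11243 mol.
Mass of O2 = 4.11243 mol × 32.00 g/mol = 131.598 g.
Actual mass collected = 131.598 g × 0.589 = 77.5111 g.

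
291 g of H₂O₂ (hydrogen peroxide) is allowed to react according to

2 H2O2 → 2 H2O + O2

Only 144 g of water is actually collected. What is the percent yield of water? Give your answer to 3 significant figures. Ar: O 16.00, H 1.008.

M(H2O2) = 2(1.008) + 2(16.00) = 34.016 g/mol.
M(H2O) = 2(1.008) + 16.00 = 18.016 g/mol.
n(H2O2) = 291.0 g / 34.016 g/mol = 8.555 mol.
From the equation the H2O2:H2O mole ratio is 2:2, so n(H2O) = 8.555 × 2/2 = 8.555 mol.
Mass of H2O = 8.555 mol × 18.016 g/mol = 154.1 g.
This is the theoretical yield. Percent yield = 144 g / 154.1 g × 100% = 93.43%.

93.4 %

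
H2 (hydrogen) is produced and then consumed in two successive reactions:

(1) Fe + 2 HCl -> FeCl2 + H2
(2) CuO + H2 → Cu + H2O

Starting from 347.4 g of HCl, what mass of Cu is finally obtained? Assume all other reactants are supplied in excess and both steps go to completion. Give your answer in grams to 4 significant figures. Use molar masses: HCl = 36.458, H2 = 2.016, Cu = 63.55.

n(HCl) = 347.40 / 36.458 = 9.5288 mol.
Step 1 gives a 2:1 ratio of HCl to H2, so n(H2) = 4.7644 mol.
In step 2 the H2:Cu ratio is 1:1, so n(Cu) = 4.7644 mol.
Mass of Cu = 4.7644 × 63.55 = 302.78 g.

302.8 g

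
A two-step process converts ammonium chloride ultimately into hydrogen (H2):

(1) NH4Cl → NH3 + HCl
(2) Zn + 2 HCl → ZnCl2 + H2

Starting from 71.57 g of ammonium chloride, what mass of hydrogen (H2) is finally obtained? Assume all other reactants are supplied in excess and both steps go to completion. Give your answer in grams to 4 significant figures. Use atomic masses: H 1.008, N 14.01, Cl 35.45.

M(NH4Cl) = 14.01 + 4(1.008) + 35.45 = 53.492 g/mol.
M(H2) = 2(1.008) = 2.016 g/mol.
n(NH4Cl) = 71.570 / 53.492 = 1.3380 mol.
Step 1 gives a 1:1 ratio of NH4Cl to HCl, so n(HCl) = 1.3380 mol.
In step 2 the HCl:H2 ratio is 2:1, so n(H2) = 0.66898 mol.
Mass of H2 = 0.66898 × 2.016 = 1.3487 g.

1.349 g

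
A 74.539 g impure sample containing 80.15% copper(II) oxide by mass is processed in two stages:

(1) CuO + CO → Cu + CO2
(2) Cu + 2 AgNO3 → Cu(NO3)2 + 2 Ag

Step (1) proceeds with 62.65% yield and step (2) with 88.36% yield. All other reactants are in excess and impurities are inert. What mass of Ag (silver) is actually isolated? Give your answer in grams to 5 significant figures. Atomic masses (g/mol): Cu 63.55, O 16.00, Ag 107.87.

Pure CuO = 74.539 × 0.8015 = 59.7430 g.
M(CuO) = 63.55 + 16.00 = 79.55 g/mol.
M(Ag) = 107.87 g/mol.
n(CuO) = 59.7430 / 79.55 = 0.751012 mol.
Step 1 (CuO:Cu = 1:1): theoretical n(Cu) = 0.751012 mol; at 62.65% yield, n(Cu) = 0.470509 mol.
Step 2 (Cu:Ag = 1:2): theoretical n(Ag) = 0.941018 mol, so theoretical mass = 0.941018 × 107.87 = 101.508 g.
At 88.36% yield, actual mass of Ag = 101.508 × 0.8836 = 89.6921 g.

89.692 g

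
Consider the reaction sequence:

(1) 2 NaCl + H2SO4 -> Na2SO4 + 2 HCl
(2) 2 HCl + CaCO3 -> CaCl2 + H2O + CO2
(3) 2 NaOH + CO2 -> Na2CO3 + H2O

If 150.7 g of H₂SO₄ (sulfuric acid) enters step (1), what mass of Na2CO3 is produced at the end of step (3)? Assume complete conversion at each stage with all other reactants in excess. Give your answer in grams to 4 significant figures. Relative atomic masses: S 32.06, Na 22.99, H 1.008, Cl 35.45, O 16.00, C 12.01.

M(H2SO4) = 2(1.008) + 32.06 + 4(16.00) = 98.076 g/mol.
M(Na2CO3) = 2(22.99) + 12.01 + 3(16.00) = 105.99 g/mol.
n(H2SO4) = 150.7 / 98.076 = 1.5366 mol.
Reaction (1): H2SO4→HCl ratio 1:2 ⇒ n(HCl) = 3.0731 mol.
Reaction (2): HCl→CO2 ratio 2:1 ⇒ n(CO2) = 1.5366 mol.
Reaction (3): CO2→Na2CO3 ratio 1:1 ⇒ n(Na2CO3) = 1.5366 mol.
Mass of Na2CO3 = 1.5366 × 105.99 = 162.86 g.

162.9 g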